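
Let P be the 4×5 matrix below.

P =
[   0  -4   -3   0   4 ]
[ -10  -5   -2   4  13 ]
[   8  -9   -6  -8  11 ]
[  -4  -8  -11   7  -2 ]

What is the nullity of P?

Row reduce to echelon form.
Swap R1 ↔ R2
R3 ← R3 + (4/5)·R1: [0, -13, -38/5, -24/5, 107/5]
R4 ← R4 − (2/5)·R1: [0, -6, -51/5, 27/5, -36/5]
R3 ← R3 − (13/4)·R2: [0, 0, 43/20, -24/5, 42/5]
R4 ← R4 − (3/2)·R2: [0, 0, -57/10, 27/5, -66/5]
R4 ← R4 + (114/43)·R3: [0, 0, 0, -315/43, 390/43]
4 nonzero rows, so rank(P) = 4.
P has 5 columns; by rank–nullity, nullity = 5 − 4 = 1.

1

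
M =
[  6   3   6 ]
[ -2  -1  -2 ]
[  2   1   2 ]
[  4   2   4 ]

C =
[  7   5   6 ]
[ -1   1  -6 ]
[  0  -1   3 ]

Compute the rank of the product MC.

1

First compute MC:
[[ 39,  27,  36],
 [-13,  -9, -12],
 [ 13,   9,  12],
 [ 26,  18,  24]]
Now row reduce the product.
R2 ← R2 + (1/3)·R1: [0, 0, 0]
R3 ← R3 − (1/3)·R1: [0, 0, 0]
R4 ← R4 − (2/3)·R1: [0, 0, 0]
1 nonzero row, so rank(MC) = 1.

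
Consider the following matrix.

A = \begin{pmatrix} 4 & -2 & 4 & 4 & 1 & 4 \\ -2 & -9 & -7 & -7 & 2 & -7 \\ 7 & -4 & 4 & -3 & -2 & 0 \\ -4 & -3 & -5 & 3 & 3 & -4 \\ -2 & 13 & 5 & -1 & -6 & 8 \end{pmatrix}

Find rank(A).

Row reduce to echelon form.
R2 ← R2 + (1/2)·R1: [0, -10, -5, -5, 5/2, -5]
R3 ← R3 − (7/4)·R1: [0, -1/2, -3, -10, -15/4, -7]
R4 ← R4 + R1: [0, -5, -1, 7, 4, 0]
R5 ← R5 + (1/2)·R1: [0, 12, 7, 1, -11/2, 10]
R3 ← R3 − (1/20)·R2: [0, 0, -11/4, -39/4, -31/8, -27/4]
R4 ← R4 − (1/2)·R2: [0, 0, 3/2, 19/2, 11/4, 5/2]
R5 ← R5 + (6/5)·R2: [0, 0, 1, -5, -5/2, 4]
R4 ← R4 + (6/11)·R3: [0, 0, 0, 46/11, 7/11, -13/11]
R5 ← R5 + (4/11)·R3: [0, 0, 0, -94/11, -43/11, 17/11]
R5 ← R5 + (47/23)·R4: [0, 0, 0, 0, -60/23, -20/23]
Echelon form has 5 nonzero rows, so rank(A) = 5.

5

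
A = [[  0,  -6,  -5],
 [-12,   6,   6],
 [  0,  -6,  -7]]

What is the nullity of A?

0

Row reduce to echelon form.
Swap R1 ↔ R2
R3 ← R3 − R2: [0, 0, -2]
3 nonzero rows, so rank(A) = 3.
A has 3 columns; by rank–nullity, nullity = 3 − 3 = 0.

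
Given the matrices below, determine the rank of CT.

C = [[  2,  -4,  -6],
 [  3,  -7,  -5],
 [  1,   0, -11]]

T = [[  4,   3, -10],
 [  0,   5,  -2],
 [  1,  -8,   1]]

First compute CT:
[[  2,  34, -18],
 [  7,  14, -21],
 [ -7,  91, -21]]
Now row reduce the product.
R2 ← R2 − (7/2)·R1: [0, -105, 42]
R3 ← R3 + (7/2)·R1: [0, 210, -84]
R3 ← R3 + (2)·R2: [0, 0, 0]
2 nonzero rows, so rank(CT) = 2.

2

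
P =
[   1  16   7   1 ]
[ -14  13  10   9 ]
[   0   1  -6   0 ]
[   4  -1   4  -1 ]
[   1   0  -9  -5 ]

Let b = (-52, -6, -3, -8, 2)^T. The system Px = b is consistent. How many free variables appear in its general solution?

0

Row reduce the augmented matrix [P | b].
R2 ← R2 + (14)·R1: [0, 237, 108, 23, -734]
R4 ← R4 − (4)·R1: [0, -65, -24, -5, 200]
R5 ← R5 − R1: [0, -16, -16, -6, 54]
R3 ← R3 − (1/237)·R2: [0, 0, -510/79, -23/237, 23/237]
R4 ← R4 + (65/237)·R2: [0, 0, 444/79, 310/237, -310/237]
R5 ← R5 + (16/237)·R2: [0, 0, -688/79, -1054/237, 1054/237]
R4 ← R4 + (74/85)·R3: [0, 0, 0, 104/85, -104/85]
R5 ← R5 − (344/255)·R3: [0, 0, 0, -3302/765, 3302/765]
R5 ← R5 + (127/36)·R4: [0, 0, 0, 0, 0]
The echelon form has 4 nonzero rows, and every pivot lies in the first 4 columns, so rank(P) = rank([P|b]) = 4.
The system is consistent.
Free variables = (unknowns) − (rank) = 4 − 4 = 0.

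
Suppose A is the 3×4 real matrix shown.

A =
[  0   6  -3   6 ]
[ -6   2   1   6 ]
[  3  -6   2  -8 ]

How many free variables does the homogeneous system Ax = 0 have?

Row reduce to echelon form.
Swap R1 ↔ R2
R3 ← R3 + (1/2)·R1: [0, -5, 5/2, -5]
R3 ← R3 + (5/6)·R2: [0, 0, 0, 0]
2 nonzero rows, so rank(A) = 2.
A has 4 columns; by rank–nullity, nullity = 4 − 2 = 2.

2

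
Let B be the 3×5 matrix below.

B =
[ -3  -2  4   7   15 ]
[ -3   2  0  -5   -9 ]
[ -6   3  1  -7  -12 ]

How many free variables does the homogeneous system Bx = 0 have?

Row reduce to echelon form.
R2 ← R2 − R1: [0, 4, -4, -12, -24]
R3 ← R3 − (2)·R1: [0, 7, -7, -21, -42]
R3 ← R3 − (7/4)·R2: [0, 0, 0, 0, 0]
2 nonzero rows, so rank(B) = 2.
B has 5 columns; by rank–nullity, nullity = 5 − 2 = 3.

3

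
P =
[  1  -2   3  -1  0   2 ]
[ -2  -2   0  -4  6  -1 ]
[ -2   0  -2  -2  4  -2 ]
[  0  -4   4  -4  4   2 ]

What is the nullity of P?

4

Row reduce to echelon form.
R2 ← R2 + (2)·R1: [0, -6, 6, -6, 6, 3]
R3 ← R3 + (2)·R1: [0, -4, 4, -4, 4, 2]
R3 ← R3 − (2/3)·R2: [0, 0, 0, 0, 0, 0]
R4 ← R4 − (2/3)·R2: [0, 0, 0, 0, 0, 0]
2 nonzero rows, so rank(P) = 2.
P has 6 columns; by rank–nullity, nullity = 6 − 2 = 4.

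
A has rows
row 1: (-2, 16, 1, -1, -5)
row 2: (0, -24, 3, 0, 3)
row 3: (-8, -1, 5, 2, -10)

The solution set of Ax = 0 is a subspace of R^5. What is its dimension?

2

Row reduce to echelon form.
R3 ← R3 − (4)·R1: [0, -65, 1, 6, 10]
R3 ← R3 − (65/24)·R2: [0, 0, -57/8, 6, 15/8]
3 nonzero rows, so rank(A) = 3.
A has 5 columns; by rank–nullity, nullity = 5 − 3 = 2.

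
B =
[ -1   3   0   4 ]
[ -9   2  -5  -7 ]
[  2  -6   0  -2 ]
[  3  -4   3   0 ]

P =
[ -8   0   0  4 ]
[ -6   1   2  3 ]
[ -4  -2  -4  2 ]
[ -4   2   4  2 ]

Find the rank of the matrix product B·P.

2

First compute BP:
[[-26,  11,  22,  13],
 [108,  -2,  -4, -54],
 [ 28, -10, -20, -14],
 [-12, -10, -20,   6]]
Now row reduce the product.
R2 ← R2 + (54/13)·R1: [0, 568/13, 1136/13, 0]
R3 ← R3 + (14/13)·R1: [0, 24/13, 48/13, 0]
R4 ← R4 − (6/13)·R1: [0, -196/13, -392/13, 0]
R3 ← R3 − (3/71)·R2: [0, 0, 0, 0]
R4 ← R4 + (49/142)·R2: [0, 0, 0, 0]
2 nonzero rows, so rank(BP) = 2.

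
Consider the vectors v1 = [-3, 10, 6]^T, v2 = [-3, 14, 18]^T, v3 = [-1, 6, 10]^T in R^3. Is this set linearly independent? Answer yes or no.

no

Form the matrix with these vectors as rows and row reduce.
R2 ← R2 − R1: [0, 4, 12]
R3 ← R3 − (1/3)·R1: [0, 8/3, 8]
R3 ← R3 − (2/3)·R2: [0, 0, 0]
2 nonzero rows, so the 3 vectors span a space of dimension 2.
Since 2 < 3, the vectors are linearly dependent.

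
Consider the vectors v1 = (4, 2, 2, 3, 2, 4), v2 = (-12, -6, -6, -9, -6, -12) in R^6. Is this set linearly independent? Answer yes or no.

no

Form the matrix with these vectors as rows and row reduce.
R2 ← R2 + (3)·R1: [0, 0, 0, 0, 0, 0]
1 nonzero row, so the 2 vectors span a space of dimension 1.
Since 1 < 2, the vectors are linearly dependent.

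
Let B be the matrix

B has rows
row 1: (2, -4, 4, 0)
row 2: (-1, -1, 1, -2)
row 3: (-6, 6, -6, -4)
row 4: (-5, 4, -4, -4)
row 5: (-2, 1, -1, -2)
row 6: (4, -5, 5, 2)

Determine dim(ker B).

Row reduce to echelon form.
R2 ← R2 + (1/2)·R1: [0, -3, 3, -2]
R3 ← R3 + (3)·R1: [0, -6, 6, -4]
R4 ← R4 + (5/2)·R1: [0, -6, 6, -4]
R5 ← R5 + R1: [0, -3, 3, -2]
R6 ← R6 − (2)·R1: [0, 3, -3, 2]
R3 ← R3 − (2)·R2: [0, 0, 0, 0]
R4 ← R4 − (2)·R2: [0, 0, 0, 0]
R5 ← R5 − R2: [0, 0, 0, 0]
R6 ← R6 + R2: [0, 0, 0, 0]
2 nonzero rows, so rank(B) = 2.
B has 4 columns; by rank–nullity, nullity = 4 − 2 = 2.

2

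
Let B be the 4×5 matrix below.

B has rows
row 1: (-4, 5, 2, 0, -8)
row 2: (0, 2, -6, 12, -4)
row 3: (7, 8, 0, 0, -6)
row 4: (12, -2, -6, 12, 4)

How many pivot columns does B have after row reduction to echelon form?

4

Row reduce to echelon form.
R3 ← R3 + (7/4)·R1: [0, 67/4, 7/2, 0, -20]
R4 ← R4 + (3)·R1: [0, 13, 0, 12, -20]
R3 ← R3 − (67/8)·R2: [0, 0, 215/4, -201/2, 27/2]
R4 ← R4 − (13/2)·R2: [0, 0, 39, -66, 6]
R4 ← R4 − (156/215)·R3: [0, 0, 0, 1488/215, -816/215]
Echelon form has 4 nonzero rows, so rank(B) = 4.
Each nonzero row contributes one pivot column: 4 pivot columns.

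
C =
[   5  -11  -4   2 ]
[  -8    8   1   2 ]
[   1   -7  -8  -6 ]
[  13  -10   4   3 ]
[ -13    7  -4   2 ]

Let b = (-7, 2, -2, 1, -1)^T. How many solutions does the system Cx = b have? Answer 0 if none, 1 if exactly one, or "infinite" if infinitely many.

0

Row reduce the augmented matrix [C | b].
R2 ← R2 + (8/5)·R1: [0, -48/5, -27/5, 26/5, -46/5]
R3 ← R3 − (1/5)·R1: [0, -24/5, -36/5, -32/5, -3/5]
R4 ← R4 − (13/5)·R1: [0, 93/5, 72/5, -11/5, 96/5]
R5 ← R5 + (13/5)·R1: [0, -108/5, -72/5, 36/5, -96/5]
R3 ← R3 − (1/2)·R2: [0, 0, -9/2, -9, 4]
R4 ← R4 + (31/16)·R2: [0, 0, 63/16, 63/8, 11/8]
R5 ← R5 − (9/4)·R2: [0, 0, -9/4, -9/2, 3/2]
R4 ← R4 + (7/8)·R3: [0, 0, 0, 0, 39/8]
R5 ← R5 − (1/2)·R3: [0, 0, 0, 0, -1/2]
R5 ← R5 + (4/39)·R4: [0, 0, 0, 0, 0]
The echelon form has 4 nonzero rows; the last pivot sits in the augmented column, so rank(C) = 3 but rank([C|b]) = 4.
Since the ranks differ, the system is inconsistent.
It has no solutions.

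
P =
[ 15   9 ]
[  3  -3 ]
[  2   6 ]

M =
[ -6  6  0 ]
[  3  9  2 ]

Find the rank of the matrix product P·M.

First compute PM:
[[-63, 171,  18],
 [-27,  -9,  -6],
 [  6,  66,  12]]
Now row reduce the product.
R2 ← R2 − (3/7)·R1: [0, -576/7, -96/7]
R3 ← R3 + (2/21)·R1: [0, 576/7, 96/7]
R3 ← R3 + R2: [0, 0, 0]
2 nonzero rows, so rank(PM) = 2.

2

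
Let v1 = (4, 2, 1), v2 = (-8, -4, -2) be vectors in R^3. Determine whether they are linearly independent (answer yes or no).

Form the matrix with these vectors as rows and row reduce.
R2 ← R2 + (2)·R1: [0, 0, 0]
1 nonzero row, so the 2 vectors span a space of dimension 1.
Since 1 < 2, the vectors are linearly dependent.

no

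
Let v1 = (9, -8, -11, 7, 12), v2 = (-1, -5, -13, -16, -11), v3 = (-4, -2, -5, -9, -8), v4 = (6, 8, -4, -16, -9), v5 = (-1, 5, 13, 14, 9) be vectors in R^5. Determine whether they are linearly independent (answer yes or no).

Form the matrix with these vectors as rows and row reduce.
R2 ← R2 + (1/9)·R1: [0, -53/9, -128/9, -137/9, -29/3]
R3 ← R3 + (4/9)·R1: [0, -50/9, -89/9, -53/9, -8/3]
R4 ← R4 − (2/3)·R1: [0, 40/3, 10/3, -62/3, -17]
R5 ← R5 + (1/9)·R1: [0, 37/9, 106/9, 133/9, 31/3]
R3 ← R3 − (50/53)·R2: [0, 0, 187/53, 449/53, 342/53]
R4 ← R4 + (120/53)·R2: [0, 0, -1530/53, -2922/53, -2061/53]
R5 ← R5 + (37/53)·R2: [0, 0, 98/53, 220/53, 190/53]
R4 ← R4 + (90/11)·R3: [0, 0, 0, 156/11, 153/11]
R5 ← R5 − (98/187)·R3: [0, 0, 0, -54/187, 38/187]
R5 ← R5 + (9/442)·R4: [0, 0, 0, 0, 215/442]
5 nonzero rows, so the 5 vectors span a space of dimension 5.
Since 5 = 5, the vectors are linearly independent.

yes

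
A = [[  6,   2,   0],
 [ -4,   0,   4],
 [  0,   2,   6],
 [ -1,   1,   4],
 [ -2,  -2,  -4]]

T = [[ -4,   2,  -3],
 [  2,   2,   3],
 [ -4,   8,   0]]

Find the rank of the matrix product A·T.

First compute AT:
[[-20,  16, -12],
 [  0,  24,  12],
 [-20,  52,   6],
 [-10,  32,   6],
 [ 20, -40,   0]]
Now row reduce the product.
R3 ← R3 − R1: [0, 36, 18]
R4 ← R4 − (1/2)·R1: [0, 24, 12]
R5 ← R5 + R1: [0, -24, -12]
R3 ← R3 − (3/2)·R2: [0, 0, 0]
R4 ← R4 − R2: [0, 0, 0]
R5 ← R5 + R2: [0, 0, 0]
2 nonzero rows, so rank(AT) = 2.

2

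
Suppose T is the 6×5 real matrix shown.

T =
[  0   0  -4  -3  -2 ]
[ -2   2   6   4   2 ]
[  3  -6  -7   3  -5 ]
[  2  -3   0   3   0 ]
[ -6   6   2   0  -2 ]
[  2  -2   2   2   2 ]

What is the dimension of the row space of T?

Row reduce to echelon form.
Swap R1 ↔ R2
R3 ← R3 + (3/2)·R1: [0, -3, 2, 9, -2]
R4 ← R4 + R1: [0, -1, 6, 7, 2]
R5 ← R5 − (3)·R1: [0, 0, -16, -12, -8]
R6 ← R6 + R1: [0, 0, 8, 6, 4]
Swap R2 ↔ R3
R4 ← R4 − (1/3)·R2: [0, 0, 16/3, 4, 8/3]
R4 ← R4 + (4/3)·R3: [0, 0, 0, 0, 0]
R5 ← R5 − (4)·R3: [0, 0, 0, 0, 0]
R6 ← R6 + (2)·R3: [0, 0, 0, 0, 0]
Echelon form has 3 nonzero rows, so rank(T) = 3.
The row space has dimension equal to the rank: 3.

3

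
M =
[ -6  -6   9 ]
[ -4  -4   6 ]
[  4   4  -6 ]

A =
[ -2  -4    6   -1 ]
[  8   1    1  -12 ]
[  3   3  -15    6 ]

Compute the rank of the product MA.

1

First compute MA:
[[ -9,  45, -177, 132],
 [ -6,  30, -118,  88],
 [  6, -30, 118, -88]]
Now row reduce the product.
R2 ← R2 − (2/3)·R1: [0, 0, 0, 0]
R3 ← R3 + (2/3)·R1: [0, 0, 0, 0]
1 nonzero row, so rank(MA) = 1.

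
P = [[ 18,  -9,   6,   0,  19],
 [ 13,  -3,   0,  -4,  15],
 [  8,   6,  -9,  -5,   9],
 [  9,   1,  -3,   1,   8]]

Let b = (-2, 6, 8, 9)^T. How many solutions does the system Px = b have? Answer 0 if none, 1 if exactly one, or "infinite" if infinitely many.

0

Row reduce the augmented matrix [P | b].
R2 ← R2 − (13/18)·R1: [0, 7/2, -13/3, -4, 23/18, 67/9]
R3 ← R3 − (4/9)·R1: [0, 10, -35/3, -5, 5/9, 80/9]
R4 ← R4 − (1/2)·R1: [0, 11/2, -6, 1, -3/2, 10]
R3 ← R3 − (20/7)·R2: [0, 0, 5/7, 45/7, -65/21, -260/21]
R4 ← R4 − (11/7)·R2: [0, 0, 17/21, 51/7, -221/63, -107/63]
R4 ← R4 − (17/15)·R3: [0, 0, 0, 0, 0, 37/3]
The echelon form has 4 nonzero rows; the last pivot sits in the augmented column, so rank(P) = 3 but rank([P|b]) = 4.
Since the ranks differ, the system is inconsistent.
It has no solutions.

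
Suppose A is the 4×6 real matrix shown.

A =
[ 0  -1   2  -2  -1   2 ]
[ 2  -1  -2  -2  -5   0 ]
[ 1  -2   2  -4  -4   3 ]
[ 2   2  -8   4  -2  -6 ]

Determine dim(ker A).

Row reduce to echelon form.
Swap R1 ↔ R2
R3 ← R3 − (1/2)·R1: [0, -3/2, 3, -3, -3/2, 3]
R4 ← R4 − R1: [0, 3, -6, 6, 3, -6]
R3 ← R3 − (3/2)·R2: [0, 0, 0, 0, 0, 0]
R4 ← R4 + (3)·R2: [0, 0, 0, 0, 0, 0]
2 nonzero rows, so rank(A) = 2.
A has 6 columns; by rank–nullity, nullity = 6 − 2 = 4.

4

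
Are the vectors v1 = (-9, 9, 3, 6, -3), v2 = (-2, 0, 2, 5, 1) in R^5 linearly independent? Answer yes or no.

yes

Form the matrix with these vectors as rows and row reduce.
R2 ← R2 − (2/9)·R1: [0, -2, 4/3, 11/3, 5/3]
2 nonzero rows, so the 2 vectors span a space of dimension 2.
Since 2 = 2, the vectors are linearly independent.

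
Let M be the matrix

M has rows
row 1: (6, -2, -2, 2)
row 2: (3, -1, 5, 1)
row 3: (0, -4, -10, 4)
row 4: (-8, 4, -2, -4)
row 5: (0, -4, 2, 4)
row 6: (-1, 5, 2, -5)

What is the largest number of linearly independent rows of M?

Row reduce to echelon form.
R2 ← R2 − (1/2)·R1: [0, 0, 6, 0]
R4 ← R4 + (4/3)·R1: [0, 4/3, -14/3, -4/3]
R6 ← R6 + (1/6)·R1: [0, 14/3, 5/3, -14/3]
Swap R2 ↔ R3
R4 ← R4 + (1/3)·R2: [0, 0, -8, 0]
R5 ← R5 − R2: [0, 0, 12, 0]
R6 ← R6 + (7/6)·R2: [0, 0, -10, 0]
R4 ← R4 + (4/3)·R3: [0, 0, 0, 0]
R5 ← R5 − (2)·R3: [0, 0, 0, 0]
R6 ← R6 + (5/3)·R3: [0, 0, 0, 0]
Echelon form has 3 nonzero rows, so rank(M) = 3.
The rank gives the maximum number of linearly independent rows: 3.

3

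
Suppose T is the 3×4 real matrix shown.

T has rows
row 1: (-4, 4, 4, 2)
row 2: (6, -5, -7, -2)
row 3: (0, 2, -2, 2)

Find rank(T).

2

Row reduce to echelon form.
R2 ← R2 + (3/2)·R1: [0, 1, -1, 1]
R3 ← R3 − (2)·R2: [0, 0, 0, 0]
Echelon form has 2 nonzero rows, so rank(T) = 2.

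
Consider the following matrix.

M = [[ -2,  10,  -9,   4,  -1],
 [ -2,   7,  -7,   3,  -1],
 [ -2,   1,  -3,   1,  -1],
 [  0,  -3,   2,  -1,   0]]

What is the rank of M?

2

Row reduce to echelon form.
R2 ← R2 − R1: [0, -3, 2, -1, 0]
R3 ← R3 − R1: [0, -9, 6, -3, 0]
R3 ← R3 − (3)·R2: [0, 0, 0, 0, 0]
R4 ← R4 − R2: [0, 0, 0, 0, 0]
Echelon form has 2 nonzero rows, so rank(M) = 2.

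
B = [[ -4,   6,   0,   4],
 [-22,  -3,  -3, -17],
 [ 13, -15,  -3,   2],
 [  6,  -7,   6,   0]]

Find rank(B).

Row reduce to echelon form.
R2 ← R2 − (11/2)·R1: [0, -36, -3, -39]
R3 ← R3 + (13/4)·R1: [0, 9/2, -3, 15]
R4 ← R4 + (3/2)·R1: [0, 2, 6, 6]
R3 ← R3 + (1/8)·R2: [0, 0, -27/8, 81/8]
R4 ← R4 + (1/18)·R2: [0, 0, 35/6, 23/6]
R4 ← R4 + (140/81)·R3: [0, 0, 0, 64/3]
Echelon form has 4 nonzero rows, so rank(B) = 4.

4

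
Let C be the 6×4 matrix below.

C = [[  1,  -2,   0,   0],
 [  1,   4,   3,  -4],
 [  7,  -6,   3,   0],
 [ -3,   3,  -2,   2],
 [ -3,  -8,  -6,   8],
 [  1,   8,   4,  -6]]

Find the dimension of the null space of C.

0

Row reduce to echelon form.
R2 ← R2 − R1: [0, 6, 3, -4]
R3 ← R3 − (7)·R1: [0, 8, 3, 0]
R4 ← R4 + (3)·R1: [0, -3, -2, 2]
R5 ← R5 + (3)·R1: [0, -14, -6, 8]
R6 ← R6 − R1: [0, 10, 4, -6]
R3 ← R3 − (4/3)·R2: [0, 0, -1, 16/3]
R4 ← R4 + (1/2)·R2: [0, 0, -1/2, 0]
R5 ← R5 + (7/3)·R2: [0, 0, 1, -4/3]
R6 ← R6 − (5/3)·R2: [0, 0, -1, 2/3]
R4 ← R4 − (1/2)·R3: [0, 0, 0, -8/3]
R5 ← R5 + R3: [0, 0, 0, 4]
R6 ← R6 − R3: [0, 0, 0, -14/3]
R5 ← R5 + (3/2)·R4: [0, 0, 0, 0]
R6 ← R6 − (7/4)·R4: [0, 0, 0, 0]
4 nonzero rows, so rank(C) = 4.
C has 4 columns; by rank–nullity, nullity = 4 − 4 = 0.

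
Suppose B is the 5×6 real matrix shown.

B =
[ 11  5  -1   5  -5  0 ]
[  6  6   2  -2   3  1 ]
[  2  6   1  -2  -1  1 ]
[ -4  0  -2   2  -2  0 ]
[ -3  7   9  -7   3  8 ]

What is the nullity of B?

Row reduce to echelon form.
R2 ← R2 − (6/11)·R1: [0, 36/11, 28/11, -52/11, 63/11, 1]
R3 ← R3 − (2/11)·R1: [0, 56/11, 13/11, -32/11, -1/11, 1]
R4 ← R4 + (4/11)·R1: [0, 20/11, -26/11, 42/11, -42/11, 0]
R5 ← R5 + (3/11)·R1: [0, 92/11, 96/11, -62/11, 18/11, 8]
R3 ← R3 − (14/9)·R2: [0, 0, -25/9, 40/9, -9, -5/9]
R4 ← R4 − (5/9)·R2: [0, 0, -34/9, 58/9, -7, -5/9]
R5 ← R5 − (23/9)·R2: [0, 0, 20/9, 58/9, -13, 49/9]
R4 ← R4 − (34/25)·R3: [0, 0, 0, 2/5, 131/25, 1/5]
R5 ← R5 + (4/5)·R3: [0, 0, 0, 10, -101/5, 5]
R5 ← R5 − (25)·R4: [0, 0, 0, 0, -756/5, 0]
5 nonzero rows, so rank(B) = 5.
B has 6 columns; by rank–nullity, nullity = 6 − 5 = 1.

1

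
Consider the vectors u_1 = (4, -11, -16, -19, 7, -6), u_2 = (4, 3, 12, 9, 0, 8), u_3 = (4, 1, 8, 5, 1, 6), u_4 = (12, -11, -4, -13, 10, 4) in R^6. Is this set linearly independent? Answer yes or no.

no

Form the matrix with these vectors as rows and row reduce.
R2 ← R2 − R1: [0, 14, 28, 28, -7, 14]
R3 ← R3 − R1: [0, 12, 24, 24, -6, 12]
R4 ← R4 − (3)·R1: [0, 22, 44, 44, -11, 22]
R3 ← R3 − (6/7)·R2: [0, 0, 0, 0, 0, 0]
R4 ← R4 − (11/7)·R2: [0, 0, 0, 0, 0, 0]
2 nonzero rows, so the 4 vectors span a space of dimension 2.
Since 2 < 4, the vectors are linearly dependent.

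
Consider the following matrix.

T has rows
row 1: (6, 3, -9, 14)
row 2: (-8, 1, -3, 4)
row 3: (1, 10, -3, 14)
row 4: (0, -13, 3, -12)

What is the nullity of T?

0

Row reduce to echelon form.
R2 ← R2 + (4/3)·R1: [0, 5, -15, 68/3]
R3 ← R3 − (1/6)·R1: [0, 19/2, -3/2, 35/3]
R3 ← R3 − (19/10)·R2: [0, 0, 27, -157/5]
R4 ← R4 + (13/5)·R2: [0, 0, -36, 704/15]
R4 ← R4 + (4/3)·R3: [0, 0, 0, 76/15]
4 nonzero rows, so rank(T) = 4.
T has 4 columns; by rank–nullity, nullity = 4 − 4 = 0.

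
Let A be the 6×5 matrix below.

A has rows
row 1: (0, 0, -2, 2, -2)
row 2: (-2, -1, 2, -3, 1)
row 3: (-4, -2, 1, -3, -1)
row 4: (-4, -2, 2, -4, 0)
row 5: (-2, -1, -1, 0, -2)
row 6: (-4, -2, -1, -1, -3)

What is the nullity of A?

Row reduce to echelon form.
Swap R1 ↔ R2
R3 ← R3 − (2)·R1: [0, 0, -3, 3, -3]
R4 ← R4 − (2)·R1: [0, 0, -2, 2, -2]
R5 ← R5 − R1: [0, 0, -3, 3, -3]
R6 ← R6 − (2)·R1: [0, 0, -5, 5, -5]
R3 ← R3 − (3/2)·R2: [0, 0, 0, 0, 0]
R4 ← R4 − R2: [0, 0, 0, 0, 0]
R5 ← R5 − (3/2)·R2: [0, 0, 0, 0, 0]
R6 ← R6 − (5/2)·R2: [0, 0, 0, 0, 0]
2 nonzero rows, so rank(A) = 2.
A has 5 columns; by rank–nullity, nullity = 5 − 2 = 3.

3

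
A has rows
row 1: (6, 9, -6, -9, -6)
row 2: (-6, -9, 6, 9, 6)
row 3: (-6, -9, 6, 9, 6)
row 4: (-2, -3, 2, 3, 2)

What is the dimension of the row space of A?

1

Row reduce to echelon form.
R2 ← R2 + R1: [0, 0, 0, 0, 0]
R3 ← R3 + R1: [0, 0, 0, 0, 0]
R4 ← R4 + (1/3)·R1: [0, 0, 0, 0, 0]
Echelon form has 1 nonzero row, so rank(A) = 1.
The row space has dimension equal to the rank: 1.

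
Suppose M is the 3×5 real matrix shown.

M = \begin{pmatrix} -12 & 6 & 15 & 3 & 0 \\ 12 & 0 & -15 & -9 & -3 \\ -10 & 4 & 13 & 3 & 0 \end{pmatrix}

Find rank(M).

Row reduce to echelon form.
R2 ← R2 + R1: [0, 6, 0, -6, -3]
R3 ← R3 − (5/6)·R1: [0, -1, 1/2, 1/2, 0]
R3 ← R3 + (1/6)·R2: [0, 0, 1/2, -1/2, -1/2]
Echelon form has 3 nonzero rows, so rank(M) = 3.

3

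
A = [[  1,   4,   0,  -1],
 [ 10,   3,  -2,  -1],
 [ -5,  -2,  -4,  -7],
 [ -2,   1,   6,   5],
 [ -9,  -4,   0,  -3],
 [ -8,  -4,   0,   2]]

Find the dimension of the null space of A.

Row reduce to echelon form.
R2 ← R2 − (10)·R1: [0, -37, -2, 9]
R3 ← R3 + (5)·R1: [0, 18, -4, -12]
R4 ← R4 + (2)·R1: [0, 9, 6, 3]
R5 ← R5 + (9)·R1: [0, 32, 0, -12]
R6 ← R6 + (8)·R1: [0, 28, 0, -6]
R3 ← R3 + (18/37)·R2: [0, 0, -184/37, -282/37]
R4 ← R4 + (9/37)·R2: [0, 0, 204/37, 192/37]
R5 ← R5 + (32/37)·R2: [0, 0, -64/37, -156/37]
R6 ← R6 + (28/37)·R2: [0, 0, -56/37, 30/37]
R4 ← R4 + (51/46)·R3: [0, 0, 0, -75/23]
R5 ← R5 − (8/23)·R3: [0, 0, 0, -36/23]
R6 ← R6 − (7/23)·R3: [0, 0, 0, 72/23]
R5 ← R5 − (12/25)·R4: [0, 0, 0, 0]
R6 ← R6 + (24/25)·R4: [0, 0, 0, 0]
4 nonzero rows, so rank(A) = 4.
A has 4 columns; by rank–nullity, nullity = 4 − 4 = 0.

0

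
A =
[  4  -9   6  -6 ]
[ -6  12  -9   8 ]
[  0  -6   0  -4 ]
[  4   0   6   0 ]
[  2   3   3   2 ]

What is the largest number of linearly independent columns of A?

2

Row reduce to echelon form.
R2 ← R2 + (3/2)·R1: [0, -3/2, 0, -1]
R4 ← R4 − R1: [0, 9, 0, 6]
R5 ← R5 − (1/2)·R1: [0, 15/2, 0, 5]
R3 ← R3 − (4)·R2: [0, 0, 0, 0]
R4 ← R4 + (6)·R2: [0, 0, 0, 0]
R5 ← R5 + (5)·R2: [0, 0, 0, 0]
Echelon form has 2 nonzero rows, so rank(A) = 2.
The rank gives the maximum number of linearly independent columns: 2.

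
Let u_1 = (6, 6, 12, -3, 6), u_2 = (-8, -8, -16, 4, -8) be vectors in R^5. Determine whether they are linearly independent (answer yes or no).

no

Form the matrix with these vectors as rows and row reduce.
R2 ← R2 + (4/3)·R1: [0, 0, 0, 0, 0]
1 nonzero row, so the 2 vectors span a space of dimension 1.
Since 1 < 2, the vectors are linearly dependent.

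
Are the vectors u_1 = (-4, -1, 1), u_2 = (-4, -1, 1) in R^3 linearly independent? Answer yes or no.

no

Form the matrix with these vectors as rows and row reduce.
R2 ← R2 − R1: [0, 0, 0]
1 nonzero row, so the 2 vectors span a space of dimension 1.
Since 1 < 2, the vectors are linearly dependent.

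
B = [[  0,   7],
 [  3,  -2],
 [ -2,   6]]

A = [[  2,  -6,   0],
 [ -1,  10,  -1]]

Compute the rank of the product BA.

First compute BA:
[[ -7,  70,  -7],
 [  8, -38,   2],
 [-10,  72,  -6]]
Now row reduce the product.
R2 ← R2 + (8/7)·R1: [0, 42, -6]
R3 ← R3 − (10/7)·R1: [0, -28, 4]
R3 ← R3 + (2/3)·R2: [0, 0, 0]
2 nonzero rows, so rank(BA) = 2.

2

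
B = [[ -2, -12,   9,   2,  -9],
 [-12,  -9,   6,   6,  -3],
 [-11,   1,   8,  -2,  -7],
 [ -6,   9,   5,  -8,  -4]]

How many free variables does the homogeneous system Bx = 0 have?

1

Row reduce to echelon form.
R2 ← R2 − (6)·R1: [0, 63, -48, -6, 51]
R3 ← R3 − (11/2)·R1: [0, 67, -83/2, -13, 85/2]
R4 ← R4 − (3)·R1: [0, 45, -22, -14, 23]
R3 ← R3 − (67/63)·R2: [0, 0, 401/42, -139/21, -493/42]
R4 ← R4 − (5/7)·R2: [0, 0, 86/7, -68/7, -94/7]
R4 ← R4 − (516/401)·R3: [0, 0, 0, -480/401, 672/401]
4 nonzero rows, so rank(B) = 4.
B has 5 columns; by rank–nullity, nullity = 5 − 4 = 1.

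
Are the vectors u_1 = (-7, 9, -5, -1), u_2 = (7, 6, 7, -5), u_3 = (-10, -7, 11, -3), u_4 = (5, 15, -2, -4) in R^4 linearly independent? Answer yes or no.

no

Form the matrix with these vectors as rows and row reduce.
R2 ← R2 + R1: [0, 15, 2, -6]
R3 ← R3 − (10/7)·R1: [0, -139/7, 127/7, -11/7]
R4 ← R4 + (5/7)·R1: [0, 150/7, -39/7, -33/7]
R3 ← R3 + (139/105)·R2: [0, 0, 2183/105, -333/35]
R4 ← R4 − (10/7)·R2: [0, 0, -59/7, 27/7]
R4 ← R4 + (15/37)·R3: [0, 0, 0, 0]
3 nonzero rows, so the 4 vectors span a space of dimension 3.
Since 3 < 4, the vectors are linearly dependent.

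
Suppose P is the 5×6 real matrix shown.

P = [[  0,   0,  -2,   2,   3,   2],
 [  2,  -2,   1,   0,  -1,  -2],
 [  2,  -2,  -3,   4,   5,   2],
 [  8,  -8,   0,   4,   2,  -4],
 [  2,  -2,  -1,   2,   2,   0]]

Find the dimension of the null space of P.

Row reduce to echelon form.
Swap R1 ↔ R2
R3 ← R3 − R1: [0, 0, -4, 4, 6, 4]
R4 ← R4 − (4)·R1: [0, 0, -4, 4, 6, 4]
R5 ← R5 − R1: [0, 0, -2, 2, 3, 2]
R3 ← R3 − (2)·R2: [0, 0, 0, 0, 0, 0]
R4 ← R4 − (2)·R2: [0, 0, 0, 0, 0, 0]
R5 ← R5 − R2: [0, 0, 0, 0, 0, 0]
2 nonzero rows, so rank(P) = 2.
P has 6 columns; by rank–nullity, nullity = 6 − 2 = 4.

4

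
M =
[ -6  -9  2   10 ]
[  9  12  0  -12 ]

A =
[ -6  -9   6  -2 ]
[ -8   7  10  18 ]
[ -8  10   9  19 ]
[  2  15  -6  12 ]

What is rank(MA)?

2

First compute MA:
[[112, 161, -168,   8],
 [-174, -177, 246,  54]]
Now row reduce the product.
R2 ← R2 + (87/56)·R1: [0, 585/8, -15, 465/7]
2 nonzero rows, so rank(MA) = 2.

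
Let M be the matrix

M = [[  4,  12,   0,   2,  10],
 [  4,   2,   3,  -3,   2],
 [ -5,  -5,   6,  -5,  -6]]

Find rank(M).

3

Row reduce to echelon form.
R2 ← R2 − R1: [0, -10, 3, -5, -8]
R3 ← R3 + (5/4)·R1: [0, 10, 6, -5/2, 13/2]
R3 ← R3 + R2: [0, 0, 9, -15/2, -3/2]
Echelon form has 3 nonzero rows, so rank(M) = 3.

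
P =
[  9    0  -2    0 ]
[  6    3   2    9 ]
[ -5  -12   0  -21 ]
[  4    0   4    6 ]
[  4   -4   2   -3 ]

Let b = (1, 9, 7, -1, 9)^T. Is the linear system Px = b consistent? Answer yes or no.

Row reduce the augmented matrix [P | b].
R2 ← R2 − (2/3)·R1: [0, 3, 10/3, 9, 25/3]
R3 ← R3 + (5/9)·R1: [0, -12, -10/9, -21, 68/9]
R4 ← R4 − (4/9)·R1: [0, 0, 44/9, 6, -13/9]
R5 ← R5 − (4/9)·R1: [0, -4, 26/9, -3, 77/9]
R3 ← R3 + (4)·R2: [0, 0, 110/9, 15, 368/9]
R5 ← R5 + (4/3)·R2: [0, 0, 22/3, 9, 59/3]
R4 ← R4 − (2/5)·R3: [0, 0, 0, 0, -89/5]
R5 ← R5 − (3/5)·R3: [0, 0, 0, 0, -73/15]
R5 ← R5 − (73/267)·R4: [0, 0, 0, 0, 0]
The echelon form has 4 nonzero rows; the last pivot sits in the augmented column, so rank(P) = 3 but rank([P|b]) = 4.
Since the ranks differ, the system is inconsistent.

no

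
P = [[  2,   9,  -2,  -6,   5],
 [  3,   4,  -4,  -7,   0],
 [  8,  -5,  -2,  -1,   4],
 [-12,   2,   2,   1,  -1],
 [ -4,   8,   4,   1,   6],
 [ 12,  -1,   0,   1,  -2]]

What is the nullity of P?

0

Row reduce to echelon form.
R2 ← R2 − (3/2)·R1: [0, -19/2, -1, 2, -15/2]
R3 ← R3 − (4)·R1: [0, -41, 6, 23, -16]
R4 ← R4 + (6)·R1: [0, 56, -10, -35, 29]
R5 ← R5 + (2)·R1: [0, 26, 0, -11, 16]
R6 ← R6 − (6)·R1: [0, -55, 12, 37, -32]
R3 ← R3 − (82/19)·R2: [0, 0, 196/19, 273/19, 311/19]
R4 ← R4 + (112/19)·R2: [0, 0, -302/19, -441/19, -289/19]
R5 ← R5 + (52/19)·R2: [0, 0, -52/19, -105/19, -86/19]
R6 ← R6 − (110/19)·R2: [0, 0, 338/19, 483/19, 217/19]
R4 ← R4 + (151/98)·R3: [0, 0, 0, -15/14, 981/98]
R5 ← R5 + (13/49)·R3: [0, 0, 0, -12/7, -9/49]
R6 ← R6 − (169/98)·R3: [0, 0, 0, 9/14, -1647/98]
R5 ← R5 − (8/5)·R4: [0, 0, 0, 0, -81/5]
R6 ← R6 + (3/5)·R4: [0, 0, 0, 0, -54/5]
R6 ← R6 − (2/3)·R5: [0, 0, 0, 0, 0]
5 nonzero rows, so rank(P) = 5.
P has 5 columns; by rank–nullity, nullity = 5 − 5 = 0.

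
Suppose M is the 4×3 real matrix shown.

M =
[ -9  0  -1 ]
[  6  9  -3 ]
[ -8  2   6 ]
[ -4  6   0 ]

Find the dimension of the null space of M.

0

Row reduce to echelon form.
R2 ← R2 + (2/3)·R1: [0, 9, -11/3]
R3 ← R3 − (8/9)·R1: [0, 2, 62/9]
R4 ← R4 − (4/9)·R1: [0, 6, 4/9]
R3 ← R3 − (2/9)·R2: [0, 0, 208/27]
R4 ← R4 − (2/3)·R2: [0, 0, 26/9]
R4 ← R4 − (3/8)·R3: [0, 0, 0]
3 nonzero rows, so rank(M) = 3.
M has 3 columns; by rank–nullity, nullity = 3 − 3 = 0.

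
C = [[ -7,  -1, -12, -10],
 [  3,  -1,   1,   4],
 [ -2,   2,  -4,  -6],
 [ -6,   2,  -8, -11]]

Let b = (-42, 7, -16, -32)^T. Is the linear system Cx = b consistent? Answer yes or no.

yes

Row reduce the augmented matrix [C | b].
R2 ← R2 + (3/7)·R1: [0, -10/7, -29/7, -2/7, -11]
R3 ← R3 − (2/7)·R1: [0, 16/7, -4/7, -22/7, -4]
R4 ← R4 − (6/7)·R1: [0, 20/7, 16/7, -17/7, 4]
R3 ← R3 + (8/5)·R2: [0, 0, -36/5, -18/5, -108/5]
R4 ← R4 + (2)·R2: [0, 0, -6, -3, -18]
R4 ← R4 − (5/6)·R3: [0, 0, 0, 0, 0]
The echelon form has 3 nonzero rows, and every pivot lies in the first 4 columns, so rank(C) = rank([C|b]) = 3.
The system is consistent.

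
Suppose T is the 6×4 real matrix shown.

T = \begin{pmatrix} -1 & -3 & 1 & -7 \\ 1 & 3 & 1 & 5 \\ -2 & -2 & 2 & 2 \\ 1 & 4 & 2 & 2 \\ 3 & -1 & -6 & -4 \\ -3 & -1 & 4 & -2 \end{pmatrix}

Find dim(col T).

4

Row reduce to echelon form.
R2 ← R2 + R1: [0, 0, 2, -2]
R3 ← R3 − (2)·R1: [0, 4, 0, 16]
R4 ← R4 + R1: [0, 1, 3, -5]
R5 ← R5 + (3)·R1: [0, -10, -3, -25]
R6 ← R6 − (3)·R1: [0, 8, 1, 19]
Swap R2 ↔ R3
R4 ← R4 − (1/4)·R2: [0, 0, 3, -9]
R5 ← R5 + (5/2)·R2: [0, 0, -3, 15]
R6 ← R6 − (2)·R2: [0, 0, 1, -13]
R4 ← R4 − (3/2)·R3: [0, 0, 0, -6]
R5 ← R5 + (3/2)·R3: [0, 0, 0, 12]
R6 ← R6 − (1/2)·R3: [0, 0, 0, -12]
R5 ← R5 + (2)·R4: [0, 0, 0, 0]
R6 ← R6 − (2)·R4: [0, 0, 0, 0]
Echelon form has 4 nonzero rows, so rank(T) = 4.
The column space has dimension equal to the rank: 4.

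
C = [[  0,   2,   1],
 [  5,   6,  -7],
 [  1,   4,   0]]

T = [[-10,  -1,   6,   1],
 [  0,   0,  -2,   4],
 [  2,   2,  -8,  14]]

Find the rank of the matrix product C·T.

2

First compute CT:
[[  2,   2, -12,  22],
 [-64, -19,  74, -69],
 [-10,  -1,  -2,  17]]
Now row reduce the product.
R2 ← R2 + (32)·R1: [0, 45, -310, 635]
R3 ← R3 + (5)·R1: [0, 9, -62, 127]
R3 ← R3 − (1/5)·R2: [0, 0, 0, 0]
2 nonzero rows, so rank(CT) = 2.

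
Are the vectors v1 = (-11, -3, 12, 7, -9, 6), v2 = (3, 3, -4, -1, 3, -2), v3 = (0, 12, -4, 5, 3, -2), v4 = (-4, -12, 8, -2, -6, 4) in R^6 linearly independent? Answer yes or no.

Form the matrix with these vectors as rows and row reduce.
R2 ← R2 + (3/11)·R1: [0, 24/11, -8/11, 10/11, 6/11, -4/11]
R4 ← R4 − (4/11)·R1: [0, -120/11, 40/11, -50/11, -30/11, 20/11]
R3 ← R3 − (11/2)·R2: [0, 0, 0, 0, 0, 0]
R4 ← R4 + (5)·R2: [0, 0, 0, 0, 0, 0]
2 nonzero rows, so the 4 vectors span a space of dimension 2.
Since 2 < 4, the vectors are linearly dependent.

no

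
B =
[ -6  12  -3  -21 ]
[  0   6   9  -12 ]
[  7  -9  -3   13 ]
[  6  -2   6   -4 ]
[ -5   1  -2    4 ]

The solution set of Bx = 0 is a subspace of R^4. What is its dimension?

Row reduce to echelon form.
R3 ← R3 + (7/6)·R1: [0, 5, -13/2, -23/2]
R4 ← R4 + R1: [0, 10, 3, -25]
R5 ← R5 − (5/6)·R1: [0, -9, 1/2, 43/2]
R3 ← R3 − (5/6)·R2: [0, 0, -14, -3/2]
R4 ← R4 − (5/3)·R2: [0, 0, -12, -5]
R5 ← R5 + (3/2)·R2: [0, 0, 14, 7/2]
R4 ← R4 − (6/7)·R3: [0, 0, 0, -26/7]
R5 ← R5 + R3: [0, 0, 0, 2]
R5 ← R5 + (7/13)·R4: [0, 0, 0, 0]
4 nonzero rows, so rank(B) = 4.
B has 4 columns; by rank–nullity, nullity = 4 − 4 = 0.

0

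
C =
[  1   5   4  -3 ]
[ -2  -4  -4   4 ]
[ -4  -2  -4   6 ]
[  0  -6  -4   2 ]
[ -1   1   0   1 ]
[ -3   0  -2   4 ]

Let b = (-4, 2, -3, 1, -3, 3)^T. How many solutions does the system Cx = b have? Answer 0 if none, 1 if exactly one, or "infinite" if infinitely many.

Row reduce the augmented matrix [C | b].
R2 ← R2 + (2)·R1: [0, 6, 4, -2, -6]
R3 ← R3 + (4)·R1: [0, 18, 12, -6, -19]
R5 ← R5 + R1: [0, 6, 4, -2, -7]
R6 ← R6 + (3)·R1: [0, 15, 10, -5, -9]
R3 ← R3 − (3)·R2: [0, 0, 0, 0, -1]
R4 ← R4 + R2: [0, 0, 0, 0, -5]
R5 ← R5 − R2: [0, 0, 0, 0, -1]
R6 ← R6 − (5/2)·R2: [0, 0, 0, 0, 6]
R4 ← R4 − (5)·R3: [0, 0, 0, 0, 0]
R5 ← R5 − R3: [0, 0, 0, 0, 0]
R6 ← R6 + (6)·R3: [0, 0, 0, 0, 0]
The echelon form has 3 nonzero rows; the last pivot sits in the augmented column, so rank(C) = 2 but rank([C|b]) = 3.
Since the ranks differ, the system is inconsistent.
It has no solutions.

0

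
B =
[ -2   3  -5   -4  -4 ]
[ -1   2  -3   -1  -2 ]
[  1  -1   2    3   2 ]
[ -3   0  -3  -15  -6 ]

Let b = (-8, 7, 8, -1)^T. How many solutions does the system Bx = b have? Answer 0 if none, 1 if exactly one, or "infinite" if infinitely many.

Row reduce the augmented matrix [B | b].
R2 ← R2 − (1/2)·R1: [0, 1/2, -1/2, 1, 0, 11]
R3 ← R3 + (1/2)·R1: [0, 1/2, -1/2, 1, 0, 4]
R4 ← R4 − (3/2)·R1: [0, -9/2, 9/2, -9, 0, 11]
R3 ← R3 − R2: [0, 0, 0, 0, 0, -7]
R4 ← R4 + (9)·R2: [0, 0, 0, 0, 0, 110]
R4 ← R4 + (110/7)·R3: [0, 0, 0, 0, 0, 0]
The echelon form has 3 nonzero rows; the last pivot sits in the augmented column, so rank(B) = 2 but rank([B|b]) = 3.
Since the ranks differ, the system is inconsistent.
It has no solutions.

0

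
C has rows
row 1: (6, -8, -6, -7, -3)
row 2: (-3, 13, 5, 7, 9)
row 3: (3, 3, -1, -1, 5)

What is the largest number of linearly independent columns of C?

Row reduce to echelon form.
R2 ← R2 + (1/2)·R1: [0, 9, 2, 7/2, 15/2]
R3 ← R3 − (1/2)·R1: [0, 7, 2, 5/2, 13/2]
R3 ← R3 − (7/9)·R2: [0, 0, 4/9, -2/9, 2/3]
Echelon form has 3 nonzero rows, so rank(C) = 3.
The rank gives the maximum number of linearly independent columns: 3.

3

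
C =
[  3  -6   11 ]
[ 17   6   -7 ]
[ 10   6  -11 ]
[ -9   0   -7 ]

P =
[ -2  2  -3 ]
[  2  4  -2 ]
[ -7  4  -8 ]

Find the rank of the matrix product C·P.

First compute CP:
[[-95,  26, -85],
 [ 27,  30,  -7],
 [ 69,   0,  46],
 [ 67, -46,  83]]
Now row reduce the product.
R2 ← R2 + (27/95)·R1: [0, 3552/95, -592/19]
R3 ← R3 + (69/95)·R1: [0, 1794/95, -299/19]
R4 ← R4 + (67/95)·R1: [0, -2628/95, 438/19]
R3 ← R3 − (299/592)·R2: [0, 0, 0]
R4 ← R4 + (219/296)·R2: [0, 0, 0]
2 nonzero rows, so rank(CP) = 2.

2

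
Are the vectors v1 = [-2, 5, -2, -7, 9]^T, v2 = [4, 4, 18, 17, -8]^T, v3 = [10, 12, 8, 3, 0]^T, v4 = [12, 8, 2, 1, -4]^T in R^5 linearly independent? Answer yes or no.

no

Form the matrix with these vectors as rows and row reduce.
R2 ← R2 + (2)·R1: [0, 14, 14, 3, 10]
R3 ← R3 + (5)·R1: [0, 37, -2, -32, 45]
R4 ← R4 + (6)·R1: [0, 38, -10, -41, 50]
R3 ← R3 − (37/14)·R2: [0, 0, -39, -559/14, 130/7]
R4 ← R4 − (19/7)·R2: [0, 0, -48, -344/7, 160/7]
R4 ← R4 − (16/13)·R3: [0, 0, 0, 0, 0]
3 nonzero rows, so the 4 vectors span a space of dimension 3.
Since 3 < 4, the vectors are linearly dependent.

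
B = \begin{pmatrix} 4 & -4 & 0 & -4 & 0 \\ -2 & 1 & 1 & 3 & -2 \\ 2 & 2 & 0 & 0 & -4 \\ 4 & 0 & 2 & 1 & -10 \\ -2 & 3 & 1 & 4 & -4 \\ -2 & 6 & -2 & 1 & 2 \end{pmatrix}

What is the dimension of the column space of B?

3

Row reduce to echelon form.
R2 ← R2 + (1/2)·R1: [0, -1, 1, 1, -2]
R3 ← R3 − (1/2)·R1: [0, 4, 0, 2, -4]
R4 ← R4 − R1: [0, 4, 2, 5, -10]
R5 ← R5 + (1/2)·R1: [0, 1, 1, 2, -4]
R6 ← R6 + (1/2)·R1: [0, 4, -2, -1, 2]
R3 ← R3 + (4)·R2: [0, 0, 4, 6, -12]
R4 ← R4 + (4)·R2: [0, 0, 6, 9, -18]
R5 ← R5 + R2: [0, 0, 2, 3, -6]
R6 ← R6 + (4)·R2: [0, 0, 2, 3, -6]
R4 ← R4 − (3/2)·R3: [0, 0, 0, 0, 0]
R5 ← R5 − (1/2)·R3: [0, 0, 0, 0, 0]
R6 ← R6 − (1/2)·R3: [0, 0, 0, 0, 0]
Echelon form has 3 nonzero rows, so rank(B) = 3.
The column space has dimension equal to the rank: 3.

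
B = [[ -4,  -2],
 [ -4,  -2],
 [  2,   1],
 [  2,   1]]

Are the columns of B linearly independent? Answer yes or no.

Row reduce B to echelon form.
R2 ← R2 − R1: [0, 0]
R3 ← R3 + (1/2)·R1: [0, 0]
R4 ← R4 + (1/2)·R1: [0, 0]
1 pivot among 2 columns.
Only 1 < 2 pivot columns, so the columns are linearly dependent.

no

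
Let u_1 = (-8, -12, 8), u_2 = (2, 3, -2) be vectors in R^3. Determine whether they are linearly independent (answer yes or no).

Form the matrix with these vectors as rows and row reduce.
R2 ← R2 + (1/4)·R1: [0, 0, 0]
1 nonzero row, so the 2 vectors span a space of dimension 1.
Since 1 < 2, the vectors are linearly dependent.

no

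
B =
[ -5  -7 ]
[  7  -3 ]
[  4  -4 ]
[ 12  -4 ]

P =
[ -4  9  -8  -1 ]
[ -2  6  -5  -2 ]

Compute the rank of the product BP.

2

First compute BP:
[[ 34, -87,  75,  19],
 [-22,  45, -41,  -1],
 [ -8,  12, -12,   4],
 [-40,  84, -76,  -4]]
Now row reduce the product.
R2 ← R2 + (11/17)·R1: [0, -192/17, 128/17, 192/17]
R3 ← R3 + (4/17)·R1: [0, -144/17, 96/17, 144/17]
R4 ← R4 + (20/17)·R1: [0, -312/17, 208/17, 312/17]
R3 ← R3 − (3/4)·R2: [0, 0, 0, 0]
R4 ← R4 − (13/8)·R2: [0, 0, 0, 0]
2 nonzero rows, so rank(BP) = 2.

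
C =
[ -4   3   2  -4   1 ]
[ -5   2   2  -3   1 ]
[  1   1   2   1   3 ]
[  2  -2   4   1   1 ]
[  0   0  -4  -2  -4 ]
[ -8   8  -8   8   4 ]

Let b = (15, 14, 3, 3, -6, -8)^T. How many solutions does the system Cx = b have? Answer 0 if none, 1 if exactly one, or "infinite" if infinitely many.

1

Row reduce the augmented matrix [C | b].
R2 ← R2 − (5/4)·R1: [0, -7/4, -1/2, 2, -1/4, -19/4]
R3 ← R3 + (1/4)·R1: [0, 7/4, 5/2, 0, 13/4, 27/4]
R4 ← R4 + (1/2)·R1: [0, -1/2, 5, -1, 3/2, 21/2]
R6 ← R6 − (2)·R1: [0, 2, -12, 16, 2, -38]
R3 ← R3 + R2: [0, 0, 2, 2, 3, 2]
R4 ← R4 − (2/7)·R2: [0, 0, 36/7, -11/7, 11/7, 83/7]
R6 ← R6 + (8/7)·R2: [0, 0, -88/7, 128/7, 12/7, -304/7]
R4 ← R4 − (18/7)·R3: [0, 0, 0, -47/7, -43/7, 47/7]
R5 ← R5 + (2)·R3: [0, 0, 0, 2, 2, -2]
R6 ← R6 + (44/7)·R3: [0, 0, 0, 216/7, 144/7, -216/7]
R5 ← R5 + (14/47)·R4: [0, 0, 0, 0, 8/47, 0]
R6 ← R6 + (216/47)·R4: [0, 0, 0, 0, -360/47, 0]
R6 ← R6 + (45)·R5: [0, 0, 0, 0, 0, 0]
The echelon form has 5 nonzero rows, and every pivot lies in the first 5 columns, so rank(C) = rank([C|b]) = 5.
The system is consistent.
rank = 5 = number of unknowns, so the solution is unique.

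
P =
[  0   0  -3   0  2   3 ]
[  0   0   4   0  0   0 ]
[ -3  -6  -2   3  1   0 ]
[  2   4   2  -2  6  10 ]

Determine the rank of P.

3

Row reduce to echelon form.
Swap R1 ↔ R3
R4 ← R4 + (2/3)·R1: [0, 0, 2/3, 0, 20/3, 10]
R3 ← R3 + (3/4)·R2: [0, 0, 0, 0, 2, 3]
R4 ← R4 − (1/6)·R2: [0, 0, 0, 0, 20/3, 10]
R4 ← R4 − (10/3)·R3: [0, 0, 0, 0, 0, 0]
Echelon form has 3 nonzero rows, so rank(P) = 3.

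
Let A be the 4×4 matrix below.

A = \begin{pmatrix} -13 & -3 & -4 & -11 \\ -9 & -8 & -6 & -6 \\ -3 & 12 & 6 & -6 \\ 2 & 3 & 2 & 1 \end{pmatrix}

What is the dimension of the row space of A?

Row reduce to echelon form.
R2 ← R2 − (9/13)·R1: [0, -77/13, -42/13, 21/13]
R3 ← R3 − (3/13)·R1: [0, 165/13, 90/13, -45/13]
R4 ← R4 + (2/13)·R1: [0, 33/13, 18/13, -9/13]
R3 ← R3 + (15/7)·R2: [0, 0, 0, 0]
R4 ← R4 + (3/7)·R2: [0, 0, 0, 0]
Echelon form has 2 nonzero rows, so rank(A) = 2.
The row space has dimension equal to the rank: 2.

2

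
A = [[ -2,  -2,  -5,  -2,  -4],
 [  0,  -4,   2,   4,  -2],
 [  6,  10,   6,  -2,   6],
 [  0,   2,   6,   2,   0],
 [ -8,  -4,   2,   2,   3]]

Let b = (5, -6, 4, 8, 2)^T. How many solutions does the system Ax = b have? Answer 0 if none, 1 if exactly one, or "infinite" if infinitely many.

1

Row reduce the augmented matrix [A | b].
R3 ← R3 + (3)·R1: [0, 4, -9, -8, -6, 19]
R5 ← R5 − (4)·R1: [0, 4, 22, 10, 19, -18]
R3 ← R3 + R2: [0, 0, -7, -4, -8, 13]
R4 ← R4 + (1/2)·R2: [0, 0, 7, 4, -1, 5]
R5 ← R5 + R2: [0, 0, 24, 14, 17, -24]
R4 ← R4 + R3: [0, 0, 0, 0, -9, 18]
R5 ← R5 + (24/7)·R3: [0, 0, 0, 2/7, -73/7, 144/7]
Swap R4 ↔ R5
The echelon form has 5 nonzero rows, and every pivot lies in the first 5 columns, so rank(A) = rank([A|b]) = 5.
The system is consistent.
rank = 5 = number of unknowns, so the solution is unique.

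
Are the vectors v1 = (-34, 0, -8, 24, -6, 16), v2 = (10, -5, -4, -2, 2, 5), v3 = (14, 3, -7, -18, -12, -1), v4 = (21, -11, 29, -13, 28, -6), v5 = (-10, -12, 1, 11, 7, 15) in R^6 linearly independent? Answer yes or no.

yes

Form the matrix with these vectors as rows and row reduce.
R2 ← R2 + (5/17)·R1: [0, -5, -108/17, 86/17, 4/17, 165/17]
R3 ← R3 + (7/17)·R1: [0, 3, -175/17, -138/17, -246/17, 95/17]
R4 ← R4 + (21/34)·R1: [0, -11, 409/17, 31/17, 413/17, 66/17]
R5 ← R5 − (5/17)·R1: [0, -12, 57/17, 67/17, 149/17, 175/17]
R3 ← R3 + (3/5)·R2: [0, 0, -1199/85, -432/85, -1218/85, 194/17]
R4 ← R4 − (11/5)·R2: [0, 0, 3233/85, -791/85, 2021/85, -297/17]
R5 ← R5 − (12/5)·R2: [0, 0, 93/5, -41/5, 41/5, -13]
R4 ← R4 + (3233/1199)·R3: [0, 0, 0, -27589/1199, -17819/1199, 15947/1199]
R5 ← R5 + (1581/1199)·R3: [0, 0, 0, -17867/1199, -12823/1199, 2455/1199]
R5 ← R5 − (17867/27589)·R4: [0, 0, 0, 0, -29526/27589, -181146/27589]
5 nonzero rows, so the 5 vectors span a space of dimension 5.
Since 5 = 5, the vectors are linearly independent.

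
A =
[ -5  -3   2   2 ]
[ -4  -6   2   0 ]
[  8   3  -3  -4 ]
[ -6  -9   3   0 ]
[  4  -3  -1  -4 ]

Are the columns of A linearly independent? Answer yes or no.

no

Row reduce A to echelon form.
R2 ← R2 − (4/5)·R1: [0, -18/5, 2/5, -8/5]
R3 ← R3 + (8/5)·R1: [0, -9/5, 1/5, -4/5]
R4 ← R4 − (6/5)·R1: [0, -27/5, 3/5, -12/5]
R5 ← R5 + (4/5)·R1: [0, -27/5, 3/5, -12/5]
R3 ← R3 − (1/2)·R2: [0, 0, 0, 0]
R4 ← R4 − (3/2)·R2: [0, 0, 0, 0]
R5 ← R5 − (3/2)·R2: [0, 0, 0, 0]
2 pivots among 4 columns.
Only 2 < 4 pivot columns, so the columns are linearly dependent.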